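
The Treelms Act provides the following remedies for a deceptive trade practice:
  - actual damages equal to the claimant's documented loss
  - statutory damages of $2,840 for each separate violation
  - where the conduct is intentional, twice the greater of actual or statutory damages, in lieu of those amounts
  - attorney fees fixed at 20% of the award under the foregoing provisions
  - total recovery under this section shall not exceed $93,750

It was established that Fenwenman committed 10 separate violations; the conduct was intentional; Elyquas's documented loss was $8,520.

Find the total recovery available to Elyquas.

$68,160

Statutory damages: 10 × $2,840 = $28,400
Greater of actual damages ($8,520) or statutory damages ($28,400): $28,400
Doubled: 2 × $28,400 = $56,800
Attorney fees: 20% of $56,800 = $11,360
Total before cap: $56,800 + $11,360 = $68,160
Cap at $93,750: $68,160 is within the cap, no reduction.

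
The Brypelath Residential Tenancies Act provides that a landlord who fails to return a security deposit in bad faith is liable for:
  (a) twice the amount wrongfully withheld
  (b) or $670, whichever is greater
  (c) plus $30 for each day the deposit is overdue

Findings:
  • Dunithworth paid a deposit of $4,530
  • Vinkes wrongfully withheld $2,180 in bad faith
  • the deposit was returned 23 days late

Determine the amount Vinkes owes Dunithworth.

Doubled: 2 × $2,180 = $4,360
Minimum $670: $4,360 meets the minimum, no increase.
Late-return penalty: 23 × $30 = $690
Damages plus late penalty: $4,360 + $690 = $5,050

$5,050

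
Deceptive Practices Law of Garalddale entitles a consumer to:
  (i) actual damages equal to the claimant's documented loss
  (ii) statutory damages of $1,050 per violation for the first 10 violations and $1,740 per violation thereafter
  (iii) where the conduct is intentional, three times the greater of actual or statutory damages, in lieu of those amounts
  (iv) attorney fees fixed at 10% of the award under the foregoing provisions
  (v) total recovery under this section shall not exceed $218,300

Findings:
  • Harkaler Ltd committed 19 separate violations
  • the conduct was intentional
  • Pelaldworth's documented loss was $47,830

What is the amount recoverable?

$157,839

First 10 violations: 10 × $1,050 = $10,500
Remaining violations: (19 − 10) × $1,740 = $15,660
Statutory damages: $10,500 + $15,660 = $26,160
Greater of actual damages ($47,830) or statutory damages ($26,160): $47,830
Trebled: 3 × $47,830 = $143,490
Attorney fees: 10% of $143,490 = $14,349
Total before cap: $143,490 + $14,349 = $157,839
Cap at $218,300: $157,839 is within the cap, no reduction.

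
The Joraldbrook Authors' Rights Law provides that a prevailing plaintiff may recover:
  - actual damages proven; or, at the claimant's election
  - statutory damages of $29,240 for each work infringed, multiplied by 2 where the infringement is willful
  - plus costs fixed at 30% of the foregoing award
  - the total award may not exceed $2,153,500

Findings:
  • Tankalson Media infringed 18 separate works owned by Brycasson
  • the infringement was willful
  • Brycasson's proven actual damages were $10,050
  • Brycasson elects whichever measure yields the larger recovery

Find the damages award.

Statutory damages: 18 × $29,240 = $526,320
Doubled: 2 × $526,320 = $1,052,640
Greater of actual damages ($10,050) or enhanced statutory damages ($1,052,640): $1,052,640
Costs: 30% of $1,052,640 = $315,792
Award plus costs: $1,052,640 + $315,792 = $1,368,432
Cap at $2,153,500: $1,368,432 is within the cap, no reduction.

Award: $1,368,432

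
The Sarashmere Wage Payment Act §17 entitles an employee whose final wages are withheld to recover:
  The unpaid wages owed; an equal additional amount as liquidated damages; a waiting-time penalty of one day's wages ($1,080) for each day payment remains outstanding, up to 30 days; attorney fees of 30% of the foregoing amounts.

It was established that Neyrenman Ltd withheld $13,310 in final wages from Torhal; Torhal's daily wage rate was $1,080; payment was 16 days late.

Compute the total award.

$57,070

Liquidated damages (equal amount): $13,310
Penalty days: min(16, 30) = 16
Waiting-time penalty: 16 × $1,080 = $17,280
Subtotal: $13,310 + $13,310 + $17,280 = $43,900
Attorney fees: 30% of $43,900 = $13,170
Total award: $43,900 + $13,170 = $57,070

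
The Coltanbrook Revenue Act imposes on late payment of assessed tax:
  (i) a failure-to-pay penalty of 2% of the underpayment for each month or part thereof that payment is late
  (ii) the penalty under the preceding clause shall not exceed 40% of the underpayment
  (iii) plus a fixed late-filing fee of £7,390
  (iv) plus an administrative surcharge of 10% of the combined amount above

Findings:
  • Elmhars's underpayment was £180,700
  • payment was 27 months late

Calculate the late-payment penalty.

£87,637

Accrued rate: 2% × 27 = 54%, capped at 40% → 40%
Failure-to-pay penalty: 40% of £180,700 = £72,280
Penalty before surcharge: £72,280 + £7,390 = £79,670
Administrative surcharge: 10% of £79,670 = £7,967
Total penalty: £79,670 + £7,967 = £87,637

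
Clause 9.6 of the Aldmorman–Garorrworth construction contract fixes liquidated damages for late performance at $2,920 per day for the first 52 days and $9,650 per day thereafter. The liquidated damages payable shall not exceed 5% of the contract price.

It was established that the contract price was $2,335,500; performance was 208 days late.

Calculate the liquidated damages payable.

$116,775

First 52 days: 52 × $2,920 = $151,840
Remaining days: (208 − 52) × $9,650 = $1,505,400
Accrued per-day damages: $151,840 + $1,505,400 = $1,657,240
Cap: 5% of $2,335,500 = $116,775
Cap at $116,775: $1,657,240 exceeds the cap → $116,775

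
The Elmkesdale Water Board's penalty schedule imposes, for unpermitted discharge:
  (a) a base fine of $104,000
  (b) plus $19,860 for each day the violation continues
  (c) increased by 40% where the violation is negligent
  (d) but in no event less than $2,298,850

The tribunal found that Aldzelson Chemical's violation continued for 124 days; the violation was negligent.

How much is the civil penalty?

$3,593,296

Per-day component: 124 × $19,860 = $2,462,640
Base plus per-day: $104,000 + $2,462,640 = $2,566,640
Enhancement: 40% of $2,566,640 = $1,026,656
Enhanced fine: $2,566,640 + $1,026,656 = $3,593,296
Minimum $2,298,850: $3,593,296 meets the minimum, no increase.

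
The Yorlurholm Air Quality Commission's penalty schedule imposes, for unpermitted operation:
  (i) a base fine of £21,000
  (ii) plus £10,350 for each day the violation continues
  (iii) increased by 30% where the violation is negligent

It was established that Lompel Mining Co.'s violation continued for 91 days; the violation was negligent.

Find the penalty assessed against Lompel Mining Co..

Per-day component: 91 × £10,350 = £941,850
Base plus per-day: £21,000 + £941,850 = £962,850
Enhancement: 30% of £962,850 = £288,855
Enhanced fine: £962,850 + £288,855 = £1,251,705

£1,251,705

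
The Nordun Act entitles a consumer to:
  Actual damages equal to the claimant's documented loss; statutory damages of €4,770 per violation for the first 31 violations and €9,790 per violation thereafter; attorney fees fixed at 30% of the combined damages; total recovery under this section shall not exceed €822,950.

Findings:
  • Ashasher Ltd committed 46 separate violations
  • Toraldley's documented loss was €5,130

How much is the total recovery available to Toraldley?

€389,805

First 31 violations: 31 × €4,770 = €147,870
Remaining violations: (46 − 31) × €9,790 = €146,850
Statutory damages: €147,870 + €146,850 = €294,720
Combined damages: €5,130 + €294,720 = €299,850
Attorney fees: 30% of €299,850 = €89,955
Total before cap: €299,850 + €89,955 = €389,805
Cap at €822,950: €389,805 is within the cap, no reduction.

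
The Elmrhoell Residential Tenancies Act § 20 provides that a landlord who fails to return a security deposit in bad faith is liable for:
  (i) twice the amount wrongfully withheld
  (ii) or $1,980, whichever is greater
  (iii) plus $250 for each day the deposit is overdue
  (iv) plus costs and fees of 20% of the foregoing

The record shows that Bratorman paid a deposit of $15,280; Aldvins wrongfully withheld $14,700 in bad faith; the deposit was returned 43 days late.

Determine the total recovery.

Doubled: 2 × $14,700 = $29,400
Minimum $1,980: $29,400 meets the minimum, no increase.
Late-return penalty: 43 × $250 = $10,750
Damages plus late penalty: $29,400 + $10,750 = $40,150
Costs and fees: 20% of $40,150 = $8,030
Total recovery: $40,150 + $8,030 = $48,180

$48,180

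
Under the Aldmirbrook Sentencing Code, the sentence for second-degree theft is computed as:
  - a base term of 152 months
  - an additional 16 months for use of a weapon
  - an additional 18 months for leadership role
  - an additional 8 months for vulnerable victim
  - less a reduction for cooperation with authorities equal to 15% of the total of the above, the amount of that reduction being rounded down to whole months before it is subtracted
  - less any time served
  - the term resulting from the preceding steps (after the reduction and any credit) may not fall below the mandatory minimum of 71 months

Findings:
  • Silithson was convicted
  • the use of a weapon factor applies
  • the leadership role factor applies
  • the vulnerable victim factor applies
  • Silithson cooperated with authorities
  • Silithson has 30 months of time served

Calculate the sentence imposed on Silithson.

135 months

Use of a weapon enhancement: +16 months
Leadership role enhancement: +18 months
Vulnerable victim enhancement: +8 months
Adjusted term: 152 months + 16 months + 18 months + 8 months = 194 months
Cooperation with authorities reduction: 15% of 194 months = 29 months (rounded down)
After reduction: 194 − 29 = 165 months
Less time served: 165 months − 30 months = 135 months
Minimum 71 months: 135 months meets the minimum, no increase.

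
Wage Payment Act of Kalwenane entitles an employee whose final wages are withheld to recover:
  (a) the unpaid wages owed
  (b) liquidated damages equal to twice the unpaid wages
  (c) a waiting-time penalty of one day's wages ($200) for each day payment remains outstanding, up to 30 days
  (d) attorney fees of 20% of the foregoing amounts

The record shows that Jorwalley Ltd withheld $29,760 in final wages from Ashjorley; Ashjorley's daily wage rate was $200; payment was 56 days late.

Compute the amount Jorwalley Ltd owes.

Doubled: 2 × $29,760 = $59,520
Penalty days: min(56, 30) = 30
Waiting-time penalty: 30 × $200 = $6,000
Subtotal: $29,760 + $59,520 + $6,000 = $95,280
Attorney fees: 20% of $95,280 = $19,056
Total award: $95,280 + $19,056 = $114,336

$114,336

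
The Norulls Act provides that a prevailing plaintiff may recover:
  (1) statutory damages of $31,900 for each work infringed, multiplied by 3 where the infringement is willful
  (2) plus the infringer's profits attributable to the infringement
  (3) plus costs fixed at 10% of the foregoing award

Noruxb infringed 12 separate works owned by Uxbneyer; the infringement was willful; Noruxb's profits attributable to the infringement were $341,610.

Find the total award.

$1,639,011

Statutory damages: 12 × $31,900 = $382,800
Trebled: 3 × $382,800 = $1,148,400
Combined award: $1,148,400 + $341,610 = $1,490,010
Costs: 10% of $1,490,010 = $149,001
Award plus costs: $1,490,010 + $149,001 = $1,639,011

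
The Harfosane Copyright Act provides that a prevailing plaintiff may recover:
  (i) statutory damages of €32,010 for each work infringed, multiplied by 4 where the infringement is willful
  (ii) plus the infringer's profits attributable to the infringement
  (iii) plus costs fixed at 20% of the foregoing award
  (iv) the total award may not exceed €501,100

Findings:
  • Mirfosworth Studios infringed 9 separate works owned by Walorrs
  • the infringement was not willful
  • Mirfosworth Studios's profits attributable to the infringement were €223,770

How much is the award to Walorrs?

Award: €501,100

Statutory damages: 9 × €32,010 = €288,090
Infringement not willful: no ×4 enhancement.
Combined award: €288,090 + €223,770 = €511,860
Costs: 20% of €511,860 = €102,372
Award plus costs: €511,860 + €102,372 = €614,232
Cap at €501,100: €614,232 exceeds the cap → €501,100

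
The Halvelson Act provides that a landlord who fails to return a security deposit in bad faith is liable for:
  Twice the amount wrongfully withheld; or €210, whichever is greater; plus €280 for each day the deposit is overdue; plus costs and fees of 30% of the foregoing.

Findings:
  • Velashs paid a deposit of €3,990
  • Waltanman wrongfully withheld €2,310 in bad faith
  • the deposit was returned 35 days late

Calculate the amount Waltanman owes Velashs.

Doubled: 2 × €2,310 = €4,620
Minimum €210: €4,620 meets the minimum, no increase.
Late-return penalty: 35 × €280 = €9,800
Damages plus late penalty: €4,620 + €9,800 = €14,420
Costs and fees: 30% of €14,420 = €4,326
Total recovery: €14,420 + €4,326 = €18,746

€18,746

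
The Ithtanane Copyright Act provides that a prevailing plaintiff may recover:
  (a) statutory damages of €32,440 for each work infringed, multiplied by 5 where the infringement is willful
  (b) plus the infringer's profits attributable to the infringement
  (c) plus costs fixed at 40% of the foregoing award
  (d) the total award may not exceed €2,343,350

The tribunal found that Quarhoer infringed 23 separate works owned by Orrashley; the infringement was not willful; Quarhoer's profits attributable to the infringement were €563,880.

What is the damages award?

Award: €1,834,000

Statutory damages: 23 × €32,440 = €746,120
Infringement not willful: no ×5 enhancement.
Combined award: €746,120 + €563,880 = €1,310,000
Costs: 40% of €1,310,000 = €524,000
Award plus costs: €1,310,000 + €524,000 = €1,834,000
Cap at €2,343,350: €1,834,000 is within the cap, no reduction.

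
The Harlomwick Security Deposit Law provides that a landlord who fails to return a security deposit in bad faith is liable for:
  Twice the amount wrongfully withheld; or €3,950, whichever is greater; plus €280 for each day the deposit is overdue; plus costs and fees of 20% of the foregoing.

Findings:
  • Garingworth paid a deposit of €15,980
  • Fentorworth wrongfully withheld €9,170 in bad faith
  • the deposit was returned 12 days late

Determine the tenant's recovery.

€26,040

Doubled: 2 × €9,170 = €18,340
Minimum €3,950: €18,340 meets the minimum, no increase.
Late-return penalty: 12 × €280 = €3,360
Damages plus late penalty: €18,340 + €3,360 = €21,700
Costs and fees: 20% of €21,700 = €4,340
Total recovery: €21,700 + €4,340 = €26,040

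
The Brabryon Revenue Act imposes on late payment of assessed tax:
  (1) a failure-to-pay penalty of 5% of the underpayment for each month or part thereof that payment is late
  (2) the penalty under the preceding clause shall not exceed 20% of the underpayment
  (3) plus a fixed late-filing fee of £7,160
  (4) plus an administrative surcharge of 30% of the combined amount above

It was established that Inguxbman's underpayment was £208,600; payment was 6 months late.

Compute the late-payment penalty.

Penalty: £63,544

Accrued rate: 5% × 6 = 30%, capped at 20% → 20%
Failure-to-pay penalty: 20% of £208,600 = £41,720
Penalty before surcharge: £41,720 + £7,160 = £48,880
Administrative surcharge: 30% of £48,880 = £14,664
Total penalty: £48,880 + £14,664 = £63,544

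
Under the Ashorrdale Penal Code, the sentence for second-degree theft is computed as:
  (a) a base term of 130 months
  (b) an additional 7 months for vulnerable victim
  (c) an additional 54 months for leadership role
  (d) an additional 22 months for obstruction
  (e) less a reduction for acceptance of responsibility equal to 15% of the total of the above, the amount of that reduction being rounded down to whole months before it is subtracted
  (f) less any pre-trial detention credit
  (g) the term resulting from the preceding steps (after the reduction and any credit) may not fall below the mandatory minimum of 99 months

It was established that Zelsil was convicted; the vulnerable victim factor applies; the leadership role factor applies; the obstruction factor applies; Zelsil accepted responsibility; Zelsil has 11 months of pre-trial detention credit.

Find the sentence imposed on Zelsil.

171 months

Vulnerable victim enhancement: +7 months
Leadership role enhancement: +54 months
Obstruction enhancement: +22 months
Adjusted term: 130 months + 7 months + 54 months + 22 months = 213 months
Acceptance of responsibility reduction: 15% of 213 months = 31 months (rounded down)
After reduction: 213 − 31 = 182 months
Less pre-trial detention credit: 182 months − 11 months = 171 months
Minimum 99 months: 171 months meets the minimum, no increase.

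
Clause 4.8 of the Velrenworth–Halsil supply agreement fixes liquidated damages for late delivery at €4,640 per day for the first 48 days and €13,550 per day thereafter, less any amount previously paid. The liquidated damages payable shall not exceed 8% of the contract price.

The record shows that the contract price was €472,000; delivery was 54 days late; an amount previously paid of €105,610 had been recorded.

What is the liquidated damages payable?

€37,760

First 48 days: 48 × €4,640 = €222,720
Remaining days: (54 − 48) × €13,550 = €81,300
Accrued per-day damages: €222,720 + €81,300 = €304,020
Less amount previously paid: €304,020 − €105,610 = €198,410
Cap: 8% of €472,000 = €37,760
Cap at €37,760: €198,410 exceeds the cap → €37,760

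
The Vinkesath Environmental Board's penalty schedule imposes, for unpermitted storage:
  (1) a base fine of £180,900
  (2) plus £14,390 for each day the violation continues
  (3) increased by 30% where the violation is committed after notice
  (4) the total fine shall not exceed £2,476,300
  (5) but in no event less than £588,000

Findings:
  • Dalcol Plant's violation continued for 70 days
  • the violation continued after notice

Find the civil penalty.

Per-day component: 70 × £14,390 = £1,007,300
Base plus per-day: £180,900 + £1,007,300 = £1,188,200
Enhancement: 30% of £1,188,200 = £356,460
Enhanced fine: £1,188,200 + £356,460 = £1,544,660
Cap at £2,476,300: £1,544,660 is within the cap, no reduction.
Minimum £588,000: £1,544,660 meets the minimum, no increase.

£1,544,660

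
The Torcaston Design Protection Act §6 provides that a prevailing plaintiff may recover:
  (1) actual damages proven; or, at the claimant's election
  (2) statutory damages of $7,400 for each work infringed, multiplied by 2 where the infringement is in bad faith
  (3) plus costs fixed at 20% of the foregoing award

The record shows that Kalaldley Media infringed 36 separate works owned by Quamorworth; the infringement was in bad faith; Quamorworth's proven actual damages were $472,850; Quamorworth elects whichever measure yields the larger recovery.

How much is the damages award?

Award: $639,360

Statutory damages: 36 × $7,400 = $266,400
Doubled: 2 × $266,400 = $532,800
Greater of actual damages ($472,850) or enhanced statutory damages ($532,800): $532,800
Costs: 20% of $532,800 = $106,560
Award plus costs: $532,800 + $106,560 = $639,360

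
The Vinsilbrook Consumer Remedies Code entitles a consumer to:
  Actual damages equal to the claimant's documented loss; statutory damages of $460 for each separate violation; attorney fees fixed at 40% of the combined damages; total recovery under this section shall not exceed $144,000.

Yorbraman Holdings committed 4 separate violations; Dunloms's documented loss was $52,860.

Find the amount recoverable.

$76,580

Statutory damages: 4 × $460 = $1,840
Combined damages: $52,860 + $1,840 = $54,700
Attorney fees: 40% of $54,700 = $21,880
Total before cap: $54,700 + $21,880 = $76,580
Cap at $144,000: $76,580 is within the cap, no reduction.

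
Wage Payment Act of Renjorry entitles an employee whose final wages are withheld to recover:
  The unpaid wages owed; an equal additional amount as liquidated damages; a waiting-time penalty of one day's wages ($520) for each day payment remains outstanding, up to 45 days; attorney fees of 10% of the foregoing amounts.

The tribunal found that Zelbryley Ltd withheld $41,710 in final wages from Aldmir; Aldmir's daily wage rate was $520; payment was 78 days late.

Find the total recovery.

Liquidated damages (equal amount): $41,710
Penalty days: min(78, 45) = 45
Waiting-time penalty: 45 × $520 = $23,400
Subtotal: $41,710 + $41,710 + $23,400 = $106,820
Attorney fees: 10% of $106,820 = $10,682
Total award: $106,820 + $10,682 = $117,502

$117,502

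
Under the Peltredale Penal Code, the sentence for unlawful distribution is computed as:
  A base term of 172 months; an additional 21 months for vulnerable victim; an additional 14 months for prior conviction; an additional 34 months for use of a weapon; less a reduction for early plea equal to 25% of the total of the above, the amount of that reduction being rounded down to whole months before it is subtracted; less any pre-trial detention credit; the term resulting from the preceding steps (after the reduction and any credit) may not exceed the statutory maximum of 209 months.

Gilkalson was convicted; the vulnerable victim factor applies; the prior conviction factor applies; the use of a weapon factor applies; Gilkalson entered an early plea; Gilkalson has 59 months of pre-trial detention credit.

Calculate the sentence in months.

122 months

Vulnerable victim enhancement: +21 months
Prior conviction enhancement: +14 months
Use of a weapon enhancement: +34 months
Adjusted term: 172 months + 21 months + 14 months + 34 months = 241 months
Early plea reduction: 25% of 241 months = 60 months (rounded down)
After reduction: 241 − 60 = 181 months
Less pre-trial detention credit: 181 months − 59 months = 122 months
Cap at 209 months: 122 months is within the cap, no reduction.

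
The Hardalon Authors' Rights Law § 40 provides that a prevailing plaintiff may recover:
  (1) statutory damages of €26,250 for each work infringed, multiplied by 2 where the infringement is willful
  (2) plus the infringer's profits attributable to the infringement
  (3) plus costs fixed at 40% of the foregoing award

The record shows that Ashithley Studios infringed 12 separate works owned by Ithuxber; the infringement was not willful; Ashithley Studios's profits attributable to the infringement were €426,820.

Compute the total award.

Statutory damages: 12 × €26,250 = €315,000
Infringement not willful: no ×2 enhancement.
Combined award: €315,000 + €426,820 = €741,820
Costs: 40% of €741,820 = €296,728
Award plus costs: €741,820 + €296,728 = €1,038,548

Award: €1,038,548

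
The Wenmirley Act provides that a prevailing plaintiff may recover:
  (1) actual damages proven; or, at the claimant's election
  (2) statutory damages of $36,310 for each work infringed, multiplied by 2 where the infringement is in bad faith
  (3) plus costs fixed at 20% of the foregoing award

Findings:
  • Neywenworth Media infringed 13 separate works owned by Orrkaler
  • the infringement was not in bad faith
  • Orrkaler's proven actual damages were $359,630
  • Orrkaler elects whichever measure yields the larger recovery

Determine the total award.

$566,436

Statutory damages: 13 × $36,310 = $472,030
Infringement not in bad faith: no ×2 enhancement.
Greater of actual damages ($359,630) or statutory damages ($472,030): $472,030
Costs: 20% of $472,030 = $94,406
Award plus costs: $472,030 + $94,406 = $566,436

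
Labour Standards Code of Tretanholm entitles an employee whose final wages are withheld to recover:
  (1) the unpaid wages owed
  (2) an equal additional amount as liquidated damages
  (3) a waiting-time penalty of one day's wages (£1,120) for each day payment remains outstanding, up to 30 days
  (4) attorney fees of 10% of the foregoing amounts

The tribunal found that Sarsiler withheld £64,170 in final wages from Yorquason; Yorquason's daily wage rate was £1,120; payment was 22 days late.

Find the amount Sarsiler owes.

Liquidated damages (equal amount): £64,170
Penalty days: min(22, 30) = 22
Waiting-time penalty: 22 × £1,120 = £24,640
Subtotal: £64,170 + £64,170 + £24,640 = £152,980
Attorney fees: 10% of £152,980 = £15,298
Total award: £152,980 + £15,298 = £168,278

£168,278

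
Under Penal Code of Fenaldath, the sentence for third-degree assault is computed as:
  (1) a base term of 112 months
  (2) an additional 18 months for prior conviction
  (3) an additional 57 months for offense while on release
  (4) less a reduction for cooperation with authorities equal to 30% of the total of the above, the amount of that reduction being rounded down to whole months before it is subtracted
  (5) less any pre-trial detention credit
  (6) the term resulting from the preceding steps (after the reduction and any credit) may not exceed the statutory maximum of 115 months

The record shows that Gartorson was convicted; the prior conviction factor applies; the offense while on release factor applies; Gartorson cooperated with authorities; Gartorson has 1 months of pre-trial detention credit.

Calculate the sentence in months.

Prior conviction enhancement: +18 months
Offense while on release enhancement: +57 months
Adjusted term: 112 months + 18 months + 57 months = 187 months
Cooperation with authorities reduction: 30% of 187 months = 56 months (rounded down)
After reduction: 187 − 56 = 131 months
Less pre-trial detention credit: 131 months − 1 months = 130 months
Cap at 115 months: 130 months exceeds the cap → 115 months

115 months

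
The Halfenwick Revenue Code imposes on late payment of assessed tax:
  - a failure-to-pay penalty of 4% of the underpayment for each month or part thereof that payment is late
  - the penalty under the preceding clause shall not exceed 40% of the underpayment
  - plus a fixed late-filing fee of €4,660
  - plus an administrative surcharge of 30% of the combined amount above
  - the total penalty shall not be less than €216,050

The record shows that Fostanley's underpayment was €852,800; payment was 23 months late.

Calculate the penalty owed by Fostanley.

€449,514

Accrued rate: 4% × 23 = 92%, capped at 40% → 40%
Failure-to-pay penalty: 40% of €852,800 = €341,120
Penalty before surcharge: €341,120 + €4,660 = €345,780
Administrative surcharge: 30% of €345,780 = €103,734
Total penalty: €345,780 + €103,734 = €449,514
Minimum €216,050: €449,514 meets the minimum, no increase.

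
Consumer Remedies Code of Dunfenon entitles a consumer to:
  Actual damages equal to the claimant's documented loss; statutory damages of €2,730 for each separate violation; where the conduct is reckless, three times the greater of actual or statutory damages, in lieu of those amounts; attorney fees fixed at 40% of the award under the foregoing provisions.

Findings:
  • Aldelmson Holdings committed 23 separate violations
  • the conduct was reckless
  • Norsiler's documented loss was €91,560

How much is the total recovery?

€384,552

Statutory damages: 23 × €2,730 = €62,790
Greater of actual damages (€91,560) or statutory damages (€62,790): €91,560
Trebled: 3 × €91,560 = €274,680
Attorney fees: 40% of €274,680 = €109,872
Total recovery: €274,680 + €109,872 = €384,552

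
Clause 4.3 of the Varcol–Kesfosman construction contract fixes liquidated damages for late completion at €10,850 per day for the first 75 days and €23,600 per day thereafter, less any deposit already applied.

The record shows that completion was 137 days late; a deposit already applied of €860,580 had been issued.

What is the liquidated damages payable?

€1,416,370

First 75 days: 75 × €10,850 = €813,750
Remaining days: (137 − 75) × €23,600 = €1,463,200
Accrued per-day damages: €813,750 + €1,463,200 = €2,276,950
Less deposit already applied: €2,276,950 − €860,580 = €1,416,370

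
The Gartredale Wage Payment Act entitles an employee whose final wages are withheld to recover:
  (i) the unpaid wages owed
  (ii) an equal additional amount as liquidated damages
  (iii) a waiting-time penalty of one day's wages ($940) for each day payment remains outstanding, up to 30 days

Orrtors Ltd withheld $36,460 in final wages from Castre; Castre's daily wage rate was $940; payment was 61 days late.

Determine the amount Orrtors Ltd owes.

Liquidated damages (equal amount): $36,460
Penalty days: min(61, 30) = 30
Waiting-time penalty: 30 × $940 = $28,200
Total award: $36,460 + $36,460 + $28,200 = $101,120

Total award: $101,120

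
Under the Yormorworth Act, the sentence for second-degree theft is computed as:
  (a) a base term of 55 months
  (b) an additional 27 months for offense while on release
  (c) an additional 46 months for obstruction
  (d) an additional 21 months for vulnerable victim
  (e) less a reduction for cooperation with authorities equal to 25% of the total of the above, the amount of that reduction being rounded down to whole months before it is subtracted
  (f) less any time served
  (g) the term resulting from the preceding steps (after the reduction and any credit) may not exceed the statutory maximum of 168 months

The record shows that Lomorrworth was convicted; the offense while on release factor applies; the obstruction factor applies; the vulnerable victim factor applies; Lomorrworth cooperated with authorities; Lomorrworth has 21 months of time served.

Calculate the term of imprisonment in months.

Offense while on release enhancement: +27 months
Obstruction enhancement: +46 months
Vulnerable victim enhancement: +21 months
Adjusted term: 55 months + 27 months + 46 months + 21 months = 149 months
Cooperation with authorities reduction: 25% of 149 months = 37 months (rounded down)
After reduction: 149 − 37 = 112 months
Less time served: 112 months − 21 months = 91 months
Cap at 168 months: 91 months is within the cap, no reduction.

91 months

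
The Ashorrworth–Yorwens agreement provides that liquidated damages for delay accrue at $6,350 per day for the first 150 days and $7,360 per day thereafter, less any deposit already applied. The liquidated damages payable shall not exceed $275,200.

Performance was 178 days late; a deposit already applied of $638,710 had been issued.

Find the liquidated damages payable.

First 150 days: 150 × $6,350 = $952,500
Remaining days: (178 − 150) × $7,360 = $206,080
Accrued per-day damages: $952,500 + $206,080 = $1,158,580
Less deposit already applied: $1,158,580 − $638,710 = $519,870
Cap at $275,200: $519,870 exceeds the cap → $275,200

$275,200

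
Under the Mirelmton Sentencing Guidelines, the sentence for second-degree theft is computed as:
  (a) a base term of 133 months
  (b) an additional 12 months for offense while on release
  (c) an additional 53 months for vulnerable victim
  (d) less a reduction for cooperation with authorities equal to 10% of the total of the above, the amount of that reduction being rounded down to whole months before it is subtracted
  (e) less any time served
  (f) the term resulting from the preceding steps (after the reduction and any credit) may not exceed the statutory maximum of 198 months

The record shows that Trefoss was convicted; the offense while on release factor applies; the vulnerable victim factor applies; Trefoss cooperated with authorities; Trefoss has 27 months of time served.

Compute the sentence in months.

152 months

Offense while on release enhancement: +12 months
Vulnerable victim enhancement: +53 months
Adjusted term: 133 months + 12 months + 53 months = 198 months
Cooperation with authorities reduction: 10% of 198 months = 19 months (rounded down)
After reduction: 198 − 19 = 179 months
Less time served: 179 months − 27 months = 152 months
Cap at 198 months: 152 months is within the cap, no reduction.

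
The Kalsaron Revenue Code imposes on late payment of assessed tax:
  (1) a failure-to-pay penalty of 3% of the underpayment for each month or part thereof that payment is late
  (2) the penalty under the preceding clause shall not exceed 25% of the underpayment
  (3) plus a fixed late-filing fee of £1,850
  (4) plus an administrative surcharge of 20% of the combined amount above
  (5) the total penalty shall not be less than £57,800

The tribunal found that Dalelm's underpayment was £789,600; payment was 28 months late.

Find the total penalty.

Accrued rate: 3% × 28 = 84%, capped at 25% → 25%
Failure-to-pay penalty: 25% of £789,600 = £197,400
Penalty before surcharge: £197,400 + £1,850 = £199,250
Administrative surcharge: 20% of £199,250 = £39,850
Total penalty: £199,250 + £39,850 = £239,100
Minimum £57,800: £239,100 meets the minimum, no increase.

£239,100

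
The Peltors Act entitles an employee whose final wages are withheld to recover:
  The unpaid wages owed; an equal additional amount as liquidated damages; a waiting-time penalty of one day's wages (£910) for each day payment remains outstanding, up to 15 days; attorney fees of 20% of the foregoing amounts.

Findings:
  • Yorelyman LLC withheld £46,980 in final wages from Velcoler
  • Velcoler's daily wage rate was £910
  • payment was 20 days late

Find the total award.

£129,132

Liquidated damages (equal amount): £46,980
Penalty days: min(20, 15) = 15
Waiting-time penalty: 15 × £910 = £13,650
Subtotal: £46,980 + £46,980 + £13,650 = £107,610
Attorney fees: 20% of £107,610 = £21,522
Total award: £107,610 + £21,522 = £129,132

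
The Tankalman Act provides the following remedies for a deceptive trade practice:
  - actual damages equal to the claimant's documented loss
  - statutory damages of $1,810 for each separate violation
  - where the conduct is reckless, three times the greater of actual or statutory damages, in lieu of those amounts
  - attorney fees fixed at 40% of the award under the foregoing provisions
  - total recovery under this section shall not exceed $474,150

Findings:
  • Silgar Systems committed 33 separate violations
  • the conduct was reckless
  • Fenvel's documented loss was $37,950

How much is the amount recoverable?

$250,866

Statutory damages: 33 × $1,810 = $59,730
Greater of actual damages ($37,950) or statutory damages ($59,730): $59,730
Trebled: 3 × $59,730 = $179,190
Attorney fees: 40% of $179,190 = $71,676
Total before cap: $179,190 + $71,676 = $250,866
Cap at $474,150: $250,866 is within the cap, no reduction.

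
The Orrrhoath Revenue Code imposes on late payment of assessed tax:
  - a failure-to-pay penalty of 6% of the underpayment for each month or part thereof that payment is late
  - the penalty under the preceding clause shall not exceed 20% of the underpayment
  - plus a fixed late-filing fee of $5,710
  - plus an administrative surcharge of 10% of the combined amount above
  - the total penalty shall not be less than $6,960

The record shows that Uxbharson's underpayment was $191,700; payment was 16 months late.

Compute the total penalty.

Accrued rate: 6% × 16 = 96%, capped at 20% → 20%
Failure-to-pay penalty: 20% of $191,700 = $38,340
Penalty before surcharge: $38,340 + $5,710 = $44,050
Administrative surcharge: 10% of $44,050 = $4,405
Total penalty: $44,050 + $4,405 = $48,455
Minimum $6,960: $48,455 meets the minimum, no increase.

$48,455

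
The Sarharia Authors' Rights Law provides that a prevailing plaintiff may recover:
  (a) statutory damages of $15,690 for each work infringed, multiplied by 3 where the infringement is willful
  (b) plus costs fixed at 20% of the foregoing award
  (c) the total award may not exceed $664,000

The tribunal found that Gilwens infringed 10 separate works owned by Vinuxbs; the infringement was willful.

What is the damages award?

$564,840

Statutory damages: 10 × $15,690 = $156,900
Trebled: 3 × $156,900 = $470,700
Costs: 20% of $470,700 = $94,140
Award plus costs: $470,700 + $94,140 = $564,840
Cap at $664,000: $564,840 is within the cap, no reduction.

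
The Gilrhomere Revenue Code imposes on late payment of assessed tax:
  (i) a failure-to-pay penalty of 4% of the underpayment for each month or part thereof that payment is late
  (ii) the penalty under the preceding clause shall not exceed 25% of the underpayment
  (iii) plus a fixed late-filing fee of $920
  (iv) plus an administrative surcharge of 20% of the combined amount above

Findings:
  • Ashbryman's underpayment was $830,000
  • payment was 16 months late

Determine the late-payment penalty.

Accrued rate: 4% × 16 = 64%, capped at 25% → 25%
Failure-to-pay penalty: 25% of $830,000 = $207,500
Penalty before surcharge: $207,500 + $920 = $208,420
Administrative surcharge: 20% of $208,420 = $41,684
Total penalty: $208,420 + $41,684 = $250,104

$250,104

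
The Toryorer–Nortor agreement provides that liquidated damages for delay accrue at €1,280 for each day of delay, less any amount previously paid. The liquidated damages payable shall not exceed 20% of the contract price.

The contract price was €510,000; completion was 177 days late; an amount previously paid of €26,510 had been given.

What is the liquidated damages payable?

Per-day damages: 177 × €1,280 = €226,560
Less amount previously paid: €226,560 − €26,510 = €200,050
Cap: 20% of €510,000 = €102,000
Cap at €102,000: €200,050 exceeds the cap → €102,000

€102,000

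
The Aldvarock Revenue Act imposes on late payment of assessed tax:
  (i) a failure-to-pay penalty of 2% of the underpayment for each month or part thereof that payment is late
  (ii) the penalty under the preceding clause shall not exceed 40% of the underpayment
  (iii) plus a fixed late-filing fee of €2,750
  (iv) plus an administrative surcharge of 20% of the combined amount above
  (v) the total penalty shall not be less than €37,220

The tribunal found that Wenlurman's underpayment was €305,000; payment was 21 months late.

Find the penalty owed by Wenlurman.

€149,700

Accrued rate: 2% × 21 = 42%, capped at 40% → 40%
Failure-to-pay penalty: 40% of €305,000 = €122,000
Penalty before surcharge: €122,000 + €2,750 = €124,750
Administrative surcharge: 20% of €124,750 = €24,950
Total penalty: €124,750 + €24,950 = €149,700
Minimum €37,220: €149,700 meets the minimum, no increase.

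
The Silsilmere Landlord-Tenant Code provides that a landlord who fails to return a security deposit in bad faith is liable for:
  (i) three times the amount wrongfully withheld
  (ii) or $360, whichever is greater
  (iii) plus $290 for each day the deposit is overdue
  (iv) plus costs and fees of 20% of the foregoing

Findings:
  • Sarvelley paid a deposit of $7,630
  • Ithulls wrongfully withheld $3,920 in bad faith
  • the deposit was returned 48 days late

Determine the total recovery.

$30,816

Trebled: 3 × $3,920 = $11,760
Minimum $360: $11,760 meets the minimum, no increase.
Late-return penalty: 48 × $290 = $13,920
Damages plus late penalty: $11,760 + $13,920 = $25,680
Costs and fees: 20% of $25,680 = $5,136
Total recovery: $25,680 + $5,136 = $30,816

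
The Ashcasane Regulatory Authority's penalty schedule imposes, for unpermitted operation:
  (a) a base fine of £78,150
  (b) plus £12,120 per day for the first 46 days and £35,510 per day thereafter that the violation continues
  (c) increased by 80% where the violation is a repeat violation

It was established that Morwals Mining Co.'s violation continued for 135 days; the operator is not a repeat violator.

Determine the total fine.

First 46 days: 46 × £12,120 = £557,520
Remaining days: (135 − 46) × £35,510 = £3,160,390
Per-day component: £557,520 + £3,160,390 = £3,717,910
Base plus per-day: £78,150 + £3,717,910 = £3,796,060
The operator is not a repeat violator: no 80% increase.

Civil penalty: £3,796,060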